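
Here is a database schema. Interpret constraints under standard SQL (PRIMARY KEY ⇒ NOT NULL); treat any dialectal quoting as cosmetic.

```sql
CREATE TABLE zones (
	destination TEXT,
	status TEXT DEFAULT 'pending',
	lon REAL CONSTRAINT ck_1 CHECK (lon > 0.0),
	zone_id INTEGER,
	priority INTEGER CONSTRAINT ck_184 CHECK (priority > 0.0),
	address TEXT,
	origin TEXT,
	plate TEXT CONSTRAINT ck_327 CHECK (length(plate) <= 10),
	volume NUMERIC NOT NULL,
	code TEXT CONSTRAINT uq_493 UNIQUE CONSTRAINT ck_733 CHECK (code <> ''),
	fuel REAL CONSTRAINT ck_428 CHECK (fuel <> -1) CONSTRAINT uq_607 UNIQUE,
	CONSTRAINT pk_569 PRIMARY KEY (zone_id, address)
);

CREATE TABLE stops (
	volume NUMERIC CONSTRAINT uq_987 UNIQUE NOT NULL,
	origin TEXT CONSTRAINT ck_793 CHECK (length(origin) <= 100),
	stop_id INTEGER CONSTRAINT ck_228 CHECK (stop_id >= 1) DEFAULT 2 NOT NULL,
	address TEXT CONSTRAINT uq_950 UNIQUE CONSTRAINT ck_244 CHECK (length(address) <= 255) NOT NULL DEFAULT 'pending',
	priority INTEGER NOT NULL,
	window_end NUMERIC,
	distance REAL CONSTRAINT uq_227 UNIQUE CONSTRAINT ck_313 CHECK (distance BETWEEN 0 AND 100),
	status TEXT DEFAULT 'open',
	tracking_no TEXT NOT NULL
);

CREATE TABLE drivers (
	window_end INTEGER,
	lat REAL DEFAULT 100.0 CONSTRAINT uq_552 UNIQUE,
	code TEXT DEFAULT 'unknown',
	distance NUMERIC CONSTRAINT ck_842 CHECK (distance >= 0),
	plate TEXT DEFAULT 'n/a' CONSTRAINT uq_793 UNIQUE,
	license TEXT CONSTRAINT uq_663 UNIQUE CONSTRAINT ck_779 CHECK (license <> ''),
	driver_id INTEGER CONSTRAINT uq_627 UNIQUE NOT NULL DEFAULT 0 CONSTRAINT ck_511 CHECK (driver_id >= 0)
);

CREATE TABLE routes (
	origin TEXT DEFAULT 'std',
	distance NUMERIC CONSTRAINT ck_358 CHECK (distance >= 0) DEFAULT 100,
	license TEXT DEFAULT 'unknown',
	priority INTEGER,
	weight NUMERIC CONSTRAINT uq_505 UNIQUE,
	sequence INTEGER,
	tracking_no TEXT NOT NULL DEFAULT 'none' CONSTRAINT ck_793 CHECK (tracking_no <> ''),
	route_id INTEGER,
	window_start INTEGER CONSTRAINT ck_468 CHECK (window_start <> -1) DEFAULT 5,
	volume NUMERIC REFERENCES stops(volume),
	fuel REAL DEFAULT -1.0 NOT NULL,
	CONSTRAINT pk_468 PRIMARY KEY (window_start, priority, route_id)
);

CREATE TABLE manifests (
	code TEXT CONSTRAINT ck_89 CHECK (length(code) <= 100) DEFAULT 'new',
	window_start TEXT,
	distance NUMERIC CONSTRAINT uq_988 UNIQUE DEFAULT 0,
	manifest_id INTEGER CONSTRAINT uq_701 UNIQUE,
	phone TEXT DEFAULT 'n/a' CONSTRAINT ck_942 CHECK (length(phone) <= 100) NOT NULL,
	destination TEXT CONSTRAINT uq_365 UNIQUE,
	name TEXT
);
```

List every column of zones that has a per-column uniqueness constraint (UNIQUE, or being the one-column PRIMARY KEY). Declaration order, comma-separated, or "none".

code, fuel

- destination: no UNIQUE or single-column PK constraint.
- status: no UNIQUE or single-column PK constraint.
- lon: no UNIQUE or single-column PK constraint.
- zone_id: part of a composite PRIMARY KEY — only the tuple is unique, not this column on its own.
- priority: no UNIQUE or single-column PK constraint.
- address: part of a composite PRIMARY KEY — only the tuple is unique, not this column on its own.
- origin: no UNIQUE or single-column PK constraint.
- plate: no UNIQUE or single-column PK constraint.
- volume: no UNIQUE or single-column PK constraint.
- code: declared UNIQUE → unique.
- fuel: declared UNIQUE → unique.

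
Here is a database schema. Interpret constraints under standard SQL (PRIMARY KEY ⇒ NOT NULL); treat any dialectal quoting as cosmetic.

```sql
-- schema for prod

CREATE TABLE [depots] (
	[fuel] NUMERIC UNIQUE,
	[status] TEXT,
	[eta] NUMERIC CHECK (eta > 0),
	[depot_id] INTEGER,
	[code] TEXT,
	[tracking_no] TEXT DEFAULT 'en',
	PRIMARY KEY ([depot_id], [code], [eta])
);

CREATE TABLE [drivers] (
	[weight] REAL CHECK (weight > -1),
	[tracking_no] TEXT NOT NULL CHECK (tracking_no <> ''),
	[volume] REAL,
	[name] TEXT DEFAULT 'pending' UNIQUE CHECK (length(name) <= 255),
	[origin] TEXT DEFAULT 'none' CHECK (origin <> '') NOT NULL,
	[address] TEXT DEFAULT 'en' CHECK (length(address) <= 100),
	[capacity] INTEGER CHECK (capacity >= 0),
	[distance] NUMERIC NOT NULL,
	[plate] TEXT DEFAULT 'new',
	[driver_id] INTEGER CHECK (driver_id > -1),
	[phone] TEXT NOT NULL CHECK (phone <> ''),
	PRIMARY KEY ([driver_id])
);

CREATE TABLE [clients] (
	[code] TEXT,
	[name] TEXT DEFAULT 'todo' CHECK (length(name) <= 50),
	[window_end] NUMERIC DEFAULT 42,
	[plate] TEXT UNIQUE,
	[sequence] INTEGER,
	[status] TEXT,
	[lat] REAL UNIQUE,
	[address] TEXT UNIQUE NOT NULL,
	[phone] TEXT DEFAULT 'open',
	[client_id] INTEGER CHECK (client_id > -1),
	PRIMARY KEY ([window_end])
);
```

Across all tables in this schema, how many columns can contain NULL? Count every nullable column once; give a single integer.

depots: 3 nullable (fuel, status, tracking_no — PK (depot_id, code, eta) and explicit NOT NULL columns excluded).
drivers: 6 nullable (weight, volume, name, address, capacity, plate — PK (driver_id) and explicit NOT NULL columns excluded).
clients: 8 nullable (code, name, plate, sequence, status, lat, phone, client_id — PK (window_end) and explicit NOT NULL columns excluded).
Total: 3 + 6 + 8 = 17.

17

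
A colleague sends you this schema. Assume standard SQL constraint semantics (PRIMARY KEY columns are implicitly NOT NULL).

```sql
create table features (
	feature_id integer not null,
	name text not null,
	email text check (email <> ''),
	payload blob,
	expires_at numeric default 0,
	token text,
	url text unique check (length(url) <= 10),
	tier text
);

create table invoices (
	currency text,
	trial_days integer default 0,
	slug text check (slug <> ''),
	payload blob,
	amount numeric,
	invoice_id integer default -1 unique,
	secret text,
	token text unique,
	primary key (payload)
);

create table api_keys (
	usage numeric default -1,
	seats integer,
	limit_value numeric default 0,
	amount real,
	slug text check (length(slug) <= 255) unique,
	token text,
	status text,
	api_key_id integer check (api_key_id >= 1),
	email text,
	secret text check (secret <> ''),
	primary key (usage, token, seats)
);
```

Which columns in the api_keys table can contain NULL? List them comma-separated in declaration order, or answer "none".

- usage: part of the PRIMARY KEY, which implies NOT NULL → not nullable.
- seats: part of the PRIMARY KEY, which implies NOT NULL → not nullable.
- limit_value: DEFAULT only fills an omitted column; an explicit NULL is still allowed → nullable.
- amount: no NOT NULL constraint applies → nullable.
- slug: CHECK does not forbid NULL (a CHECK constraint passes when its expression is NULL) → nullable.
- token: part of the PRIMARY KEY, which implies NOT NULL → not nullable.
- status: no NOT NULL constraint applies → nullable.
- api_key_id: CHECK does not forbid NULL (a CHECK constraint passes when its expression is NULL) → nullable.
- email: no NOT NULL constraint applies → nullable.
- secret: CHECK does not forbid NULL (a CHECK constraint passes when its expression is NULL) → nullable.

limit_value, amount, slug, status, api_key_id, email, secret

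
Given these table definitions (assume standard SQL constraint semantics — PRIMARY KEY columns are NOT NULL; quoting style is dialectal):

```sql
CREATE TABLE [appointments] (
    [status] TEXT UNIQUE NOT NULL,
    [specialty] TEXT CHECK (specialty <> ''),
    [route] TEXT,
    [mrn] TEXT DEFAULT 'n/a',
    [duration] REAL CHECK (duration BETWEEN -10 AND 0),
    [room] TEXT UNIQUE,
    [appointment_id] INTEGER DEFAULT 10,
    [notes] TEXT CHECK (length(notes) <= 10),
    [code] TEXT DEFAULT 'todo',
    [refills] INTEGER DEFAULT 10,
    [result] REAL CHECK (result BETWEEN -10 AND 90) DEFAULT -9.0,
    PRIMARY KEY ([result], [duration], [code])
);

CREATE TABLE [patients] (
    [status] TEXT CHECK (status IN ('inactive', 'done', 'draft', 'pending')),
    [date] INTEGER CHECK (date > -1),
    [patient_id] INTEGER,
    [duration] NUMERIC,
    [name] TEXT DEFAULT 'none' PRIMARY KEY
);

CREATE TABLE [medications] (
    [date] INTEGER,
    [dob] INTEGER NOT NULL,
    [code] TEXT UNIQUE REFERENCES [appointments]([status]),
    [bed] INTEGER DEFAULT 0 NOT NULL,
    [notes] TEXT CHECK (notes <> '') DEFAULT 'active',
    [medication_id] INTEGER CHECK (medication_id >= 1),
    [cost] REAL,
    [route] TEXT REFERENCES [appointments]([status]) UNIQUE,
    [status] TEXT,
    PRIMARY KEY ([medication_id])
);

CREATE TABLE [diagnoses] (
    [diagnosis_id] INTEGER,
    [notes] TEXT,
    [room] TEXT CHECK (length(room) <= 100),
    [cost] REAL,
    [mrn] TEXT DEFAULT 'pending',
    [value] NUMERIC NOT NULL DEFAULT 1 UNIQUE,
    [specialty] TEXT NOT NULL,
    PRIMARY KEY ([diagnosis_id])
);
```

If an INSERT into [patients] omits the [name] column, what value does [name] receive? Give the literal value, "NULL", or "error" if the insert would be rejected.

name has an explicit DEFAULT 'none'.
When the column is omitted from an INSERT, that default is used.

'none'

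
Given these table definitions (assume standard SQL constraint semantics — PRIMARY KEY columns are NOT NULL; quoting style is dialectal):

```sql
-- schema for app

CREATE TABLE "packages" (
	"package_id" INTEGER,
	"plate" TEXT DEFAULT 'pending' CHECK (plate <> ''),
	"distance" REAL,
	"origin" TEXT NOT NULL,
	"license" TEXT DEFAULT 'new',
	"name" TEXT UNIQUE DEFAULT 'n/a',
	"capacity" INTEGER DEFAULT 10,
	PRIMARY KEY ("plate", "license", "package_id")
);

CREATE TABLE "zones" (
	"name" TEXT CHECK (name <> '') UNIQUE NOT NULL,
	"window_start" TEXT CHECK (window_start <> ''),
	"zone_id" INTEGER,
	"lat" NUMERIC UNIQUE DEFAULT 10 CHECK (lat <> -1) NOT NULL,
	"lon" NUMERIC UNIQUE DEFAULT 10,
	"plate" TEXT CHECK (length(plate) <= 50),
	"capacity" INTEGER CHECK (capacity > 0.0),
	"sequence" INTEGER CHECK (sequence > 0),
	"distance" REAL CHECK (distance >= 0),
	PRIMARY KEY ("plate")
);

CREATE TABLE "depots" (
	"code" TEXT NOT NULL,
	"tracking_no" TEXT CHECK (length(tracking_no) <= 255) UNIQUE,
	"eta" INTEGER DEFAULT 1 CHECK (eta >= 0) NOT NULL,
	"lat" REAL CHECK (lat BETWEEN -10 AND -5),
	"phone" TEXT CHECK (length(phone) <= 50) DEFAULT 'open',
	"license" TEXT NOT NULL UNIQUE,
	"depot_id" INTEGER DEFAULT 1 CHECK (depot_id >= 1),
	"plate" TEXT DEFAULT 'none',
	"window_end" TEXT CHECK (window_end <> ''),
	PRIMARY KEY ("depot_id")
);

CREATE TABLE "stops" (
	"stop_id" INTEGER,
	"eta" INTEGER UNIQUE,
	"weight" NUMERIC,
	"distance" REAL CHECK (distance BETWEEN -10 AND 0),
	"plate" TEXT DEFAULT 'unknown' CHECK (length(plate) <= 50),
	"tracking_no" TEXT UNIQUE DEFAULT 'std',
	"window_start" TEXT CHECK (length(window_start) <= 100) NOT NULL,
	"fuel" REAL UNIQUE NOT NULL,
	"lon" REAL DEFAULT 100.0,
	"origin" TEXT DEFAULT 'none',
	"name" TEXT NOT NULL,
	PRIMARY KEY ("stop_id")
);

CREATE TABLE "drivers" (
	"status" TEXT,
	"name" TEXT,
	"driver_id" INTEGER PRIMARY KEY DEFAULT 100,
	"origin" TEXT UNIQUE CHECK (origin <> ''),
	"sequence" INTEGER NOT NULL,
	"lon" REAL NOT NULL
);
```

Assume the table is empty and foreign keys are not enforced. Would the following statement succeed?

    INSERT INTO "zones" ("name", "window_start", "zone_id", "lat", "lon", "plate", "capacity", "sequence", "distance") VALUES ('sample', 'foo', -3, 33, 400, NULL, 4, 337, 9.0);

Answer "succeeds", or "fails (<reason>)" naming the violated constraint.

fails (NOT NULL on plate)

plate is explicitly set to NULL, but plate is part of the PRIMARY KEY (implied NOT NULL).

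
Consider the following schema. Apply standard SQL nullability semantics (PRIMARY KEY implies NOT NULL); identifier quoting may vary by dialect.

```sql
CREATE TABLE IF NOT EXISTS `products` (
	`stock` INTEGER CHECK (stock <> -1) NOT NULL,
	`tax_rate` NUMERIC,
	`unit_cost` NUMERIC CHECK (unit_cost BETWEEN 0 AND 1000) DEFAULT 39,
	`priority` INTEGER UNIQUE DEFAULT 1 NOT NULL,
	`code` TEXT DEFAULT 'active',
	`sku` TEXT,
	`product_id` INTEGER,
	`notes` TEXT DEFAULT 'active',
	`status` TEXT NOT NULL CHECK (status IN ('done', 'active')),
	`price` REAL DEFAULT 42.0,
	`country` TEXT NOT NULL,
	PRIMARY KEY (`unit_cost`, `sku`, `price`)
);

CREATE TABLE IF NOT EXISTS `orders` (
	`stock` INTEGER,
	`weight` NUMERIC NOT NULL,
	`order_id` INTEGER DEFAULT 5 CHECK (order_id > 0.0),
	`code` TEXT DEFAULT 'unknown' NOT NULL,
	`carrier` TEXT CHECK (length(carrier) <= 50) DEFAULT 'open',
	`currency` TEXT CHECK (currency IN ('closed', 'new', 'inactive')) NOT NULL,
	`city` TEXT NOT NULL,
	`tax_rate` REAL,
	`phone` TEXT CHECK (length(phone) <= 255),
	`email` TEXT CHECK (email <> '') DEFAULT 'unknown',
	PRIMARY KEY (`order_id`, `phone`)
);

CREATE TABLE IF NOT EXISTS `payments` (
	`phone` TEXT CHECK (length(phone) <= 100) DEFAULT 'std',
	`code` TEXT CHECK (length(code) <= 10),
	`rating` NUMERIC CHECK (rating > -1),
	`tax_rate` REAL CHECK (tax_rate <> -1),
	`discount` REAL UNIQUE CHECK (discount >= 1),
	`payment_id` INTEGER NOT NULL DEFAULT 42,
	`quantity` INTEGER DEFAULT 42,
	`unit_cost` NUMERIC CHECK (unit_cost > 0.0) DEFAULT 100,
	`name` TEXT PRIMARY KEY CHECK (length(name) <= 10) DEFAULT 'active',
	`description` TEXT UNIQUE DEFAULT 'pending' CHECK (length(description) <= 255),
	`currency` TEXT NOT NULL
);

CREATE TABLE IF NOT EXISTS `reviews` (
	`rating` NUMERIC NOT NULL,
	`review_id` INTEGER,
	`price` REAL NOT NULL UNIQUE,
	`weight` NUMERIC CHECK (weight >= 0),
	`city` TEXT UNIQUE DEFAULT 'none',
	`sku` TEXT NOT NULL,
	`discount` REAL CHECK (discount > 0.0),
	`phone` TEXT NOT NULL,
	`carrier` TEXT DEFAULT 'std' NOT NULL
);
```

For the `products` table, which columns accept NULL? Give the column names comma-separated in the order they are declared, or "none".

tax_rate, code, product_id, notes

- stock: declared NOT NULL → not nullable.
- tax_rate: no NOT NULL constraint applies → nullable.
- unit_cost: part of the PRIMARY KEY, which implies NOT NULL → not nullable.
- priority: declared NOT NULL → not nullable.
- code: DEFAULT only fills an omitted column; an explicit NULL is still allowed → nullable.
- sku: part of the PRIMARY KEY, which implies NOT NULL → not nullable.
- product_id: no NOT NULL constraint applies → nullable.
- notes: DEFAULT only fills an omitted column; an explicit NULL is still allowed → nullable.
- status: declared NOT NULL → not nullable.
- price: part of the PRIMARY KEY, which implies NOT NULL → not nullable.
- country: declared NOT NULL → not nullable.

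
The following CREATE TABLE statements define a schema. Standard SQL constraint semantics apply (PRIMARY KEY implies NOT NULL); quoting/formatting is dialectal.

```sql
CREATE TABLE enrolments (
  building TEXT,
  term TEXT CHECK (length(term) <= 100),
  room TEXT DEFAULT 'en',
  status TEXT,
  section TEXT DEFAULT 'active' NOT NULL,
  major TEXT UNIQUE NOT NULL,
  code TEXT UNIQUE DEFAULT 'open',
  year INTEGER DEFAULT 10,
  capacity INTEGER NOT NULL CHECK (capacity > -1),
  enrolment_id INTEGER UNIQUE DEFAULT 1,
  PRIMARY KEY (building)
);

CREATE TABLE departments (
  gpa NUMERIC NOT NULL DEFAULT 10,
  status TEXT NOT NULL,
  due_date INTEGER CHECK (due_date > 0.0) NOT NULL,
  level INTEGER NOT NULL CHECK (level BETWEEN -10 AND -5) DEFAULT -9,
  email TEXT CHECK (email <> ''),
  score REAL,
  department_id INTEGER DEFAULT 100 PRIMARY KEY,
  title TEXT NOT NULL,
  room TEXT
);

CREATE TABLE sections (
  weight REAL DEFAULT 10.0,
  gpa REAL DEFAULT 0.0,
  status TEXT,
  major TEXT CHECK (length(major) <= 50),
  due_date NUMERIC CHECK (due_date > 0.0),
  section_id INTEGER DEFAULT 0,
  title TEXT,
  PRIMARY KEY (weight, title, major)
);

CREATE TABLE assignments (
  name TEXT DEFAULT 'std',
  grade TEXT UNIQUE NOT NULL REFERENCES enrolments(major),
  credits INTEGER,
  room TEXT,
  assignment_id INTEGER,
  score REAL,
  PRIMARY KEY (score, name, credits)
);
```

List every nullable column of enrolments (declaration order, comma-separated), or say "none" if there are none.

term, room, status, code, year, enrolment_id

- building: part of the PRIMARY KEY, which implies NOT NULL → not nullable.
- term: CHECK does not forbid NULL (a CHECK constraint passes when its expression is NULL) → nullable.
- room: DEFAULT only fills an omitted column; an explicit NULL is still allowed → nullable.
- status: no NOT NULL constraint applies → nullable.
- section: declared NOT NULL → not nullable.
- major: declared NOT NULL → not nullable.
- code: UNIQUE does not imply NOT NULL → nullable.
- year: DEFAULT only fills an omitted column; an explicit NULL is still allowed → nullable.
- capacity: declared NOT NULL → not nullable.
- enrolment_id: UNIQUE does not imply NOT NULL → nullable.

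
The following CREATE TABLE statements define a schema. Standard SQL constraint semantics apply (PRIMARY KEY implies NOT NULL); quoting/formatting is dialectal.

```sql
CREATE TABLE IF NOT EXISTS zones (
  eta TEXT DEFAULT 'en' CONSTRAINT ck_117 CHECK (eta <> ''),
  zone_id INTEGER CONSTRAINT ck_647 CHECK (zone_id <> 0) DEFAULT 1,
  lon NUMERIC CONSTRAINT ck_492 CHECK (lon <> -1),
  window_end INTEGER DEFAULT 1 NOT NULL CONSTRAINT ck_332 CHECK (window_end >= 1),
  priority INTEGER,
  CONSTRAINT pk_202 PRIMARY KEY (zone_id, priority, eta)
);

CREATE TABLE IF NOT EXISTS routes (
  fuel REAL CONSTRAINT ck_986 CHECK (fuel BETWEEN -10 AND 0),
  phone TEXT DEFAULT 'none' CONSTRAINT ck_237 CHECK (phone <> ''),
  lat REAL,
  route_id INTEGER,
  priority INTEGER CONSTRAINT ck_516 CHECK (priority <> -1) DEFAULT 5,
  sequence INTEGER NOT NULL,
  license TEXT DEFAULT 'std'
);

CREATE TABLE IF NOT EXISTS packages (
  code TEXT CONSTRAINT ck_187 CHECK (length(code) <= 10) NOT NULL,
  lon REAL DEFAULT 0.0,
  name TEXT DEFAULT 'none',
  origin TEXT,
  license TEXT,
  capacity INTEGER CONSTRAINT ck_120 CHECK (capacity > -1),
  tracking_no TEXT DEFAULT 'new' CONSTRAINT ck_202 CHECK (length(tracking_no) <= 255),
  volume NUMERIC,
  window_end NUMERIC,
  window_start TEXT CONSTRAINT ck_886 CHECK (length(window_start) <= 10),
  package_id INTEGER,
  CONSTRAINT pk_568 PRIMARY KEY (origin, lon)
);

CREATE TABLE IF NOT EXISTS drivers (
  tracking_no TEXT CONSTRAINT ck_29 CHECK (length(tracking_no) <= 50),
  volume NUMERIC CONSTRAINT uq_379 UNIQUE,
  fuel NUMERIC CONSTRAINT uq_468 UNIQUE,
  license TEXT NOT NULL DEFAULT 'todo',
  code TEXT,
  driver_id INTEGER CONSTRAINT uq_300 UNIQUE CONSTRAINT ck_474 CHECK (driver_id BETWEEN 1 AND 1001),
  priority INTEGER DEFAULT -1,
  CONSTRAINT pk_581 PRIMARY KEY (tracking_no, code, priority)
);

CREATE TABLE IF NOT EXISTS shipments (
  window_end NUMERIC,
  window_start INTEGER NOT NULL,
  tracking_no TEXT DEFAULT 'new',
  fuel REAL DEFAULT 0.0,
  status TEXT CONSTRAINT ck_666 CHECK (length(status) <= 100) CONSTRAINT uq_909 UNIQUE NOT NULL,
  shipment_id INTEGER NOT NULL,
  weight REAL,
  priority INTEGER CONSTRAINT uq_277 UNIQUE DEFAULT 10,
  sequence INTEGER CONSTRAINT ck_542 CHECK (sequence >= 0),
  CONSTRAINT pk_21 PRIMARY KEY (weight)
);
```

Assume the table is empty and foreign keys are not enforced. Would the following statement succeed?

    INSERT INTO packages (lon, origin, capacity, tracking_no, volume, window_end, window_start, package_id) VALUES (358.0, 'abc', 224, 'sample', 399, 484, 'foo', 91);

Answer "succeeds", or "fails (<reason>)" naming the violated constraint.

fails (NOT NULL on code)

code is omitted from the column list and has no DEFAULT, so it would receive NULL.
But code is declared NOT NULL.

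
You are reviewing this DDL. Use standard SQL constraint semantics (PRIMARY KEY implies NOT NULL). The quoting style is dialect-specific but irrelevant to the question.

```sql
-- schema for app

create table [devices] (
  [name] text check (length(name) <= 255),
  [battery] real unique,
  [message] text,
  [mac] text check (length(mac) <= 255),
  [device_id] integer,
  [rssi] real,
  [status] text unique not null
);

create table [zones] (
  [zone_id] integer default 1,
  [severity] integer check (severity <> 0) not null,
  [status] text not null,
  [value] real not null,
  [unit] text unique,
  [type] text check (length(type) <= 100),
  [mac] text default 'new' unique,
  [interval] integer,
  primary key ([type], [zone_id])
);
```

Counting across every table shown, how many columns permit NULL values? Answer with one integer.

9

devices: 6 nullable (name, battery, message, mac, device_id, rssi — PK none and explicit NOT NULL columns excluded).
zones: 3 nullable (unit, mac, interval — PK (type, zone_id) and explicit NOT NULL columns excluded).
Total: 6 + 3 = 9.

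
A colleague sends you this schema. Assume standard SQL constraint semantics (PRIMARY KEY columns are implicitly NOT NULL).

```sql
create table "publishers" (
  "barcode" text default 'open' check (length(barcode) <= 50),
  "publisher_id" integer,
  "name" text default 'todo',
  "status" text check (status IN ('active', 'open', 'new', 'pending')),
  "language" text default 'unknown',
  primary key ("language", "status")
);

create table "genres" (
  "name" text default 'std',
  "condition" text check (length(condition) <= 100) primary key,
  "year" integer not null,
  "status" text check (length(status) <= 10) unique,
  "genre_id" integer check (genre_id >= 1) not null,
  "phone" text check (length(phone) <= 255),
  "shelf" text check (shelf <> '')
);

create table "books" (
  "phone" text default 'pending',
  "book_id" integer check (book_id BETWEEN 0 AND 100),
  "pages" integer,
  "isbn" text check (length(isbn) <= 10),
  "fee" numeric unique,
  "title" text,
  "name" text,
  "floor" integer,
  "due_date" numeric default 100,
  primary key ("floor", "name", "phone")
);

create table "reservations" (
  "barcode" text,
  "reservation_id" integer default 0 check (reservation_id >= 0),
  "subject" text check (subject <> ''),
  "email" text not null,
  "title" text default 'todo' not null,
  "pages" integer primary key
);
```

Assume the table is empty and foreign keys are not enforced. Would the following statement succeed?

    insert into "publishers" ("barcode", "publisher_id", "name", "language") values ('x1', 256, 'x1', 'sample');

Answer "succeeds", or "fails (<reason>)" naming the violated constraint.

status is omitted from the column list and has no DEFAULT, so it would receive NULL.
But status is part of the PRIMARY KEY (implied NOT NULL).

fails (NOT NULL on status)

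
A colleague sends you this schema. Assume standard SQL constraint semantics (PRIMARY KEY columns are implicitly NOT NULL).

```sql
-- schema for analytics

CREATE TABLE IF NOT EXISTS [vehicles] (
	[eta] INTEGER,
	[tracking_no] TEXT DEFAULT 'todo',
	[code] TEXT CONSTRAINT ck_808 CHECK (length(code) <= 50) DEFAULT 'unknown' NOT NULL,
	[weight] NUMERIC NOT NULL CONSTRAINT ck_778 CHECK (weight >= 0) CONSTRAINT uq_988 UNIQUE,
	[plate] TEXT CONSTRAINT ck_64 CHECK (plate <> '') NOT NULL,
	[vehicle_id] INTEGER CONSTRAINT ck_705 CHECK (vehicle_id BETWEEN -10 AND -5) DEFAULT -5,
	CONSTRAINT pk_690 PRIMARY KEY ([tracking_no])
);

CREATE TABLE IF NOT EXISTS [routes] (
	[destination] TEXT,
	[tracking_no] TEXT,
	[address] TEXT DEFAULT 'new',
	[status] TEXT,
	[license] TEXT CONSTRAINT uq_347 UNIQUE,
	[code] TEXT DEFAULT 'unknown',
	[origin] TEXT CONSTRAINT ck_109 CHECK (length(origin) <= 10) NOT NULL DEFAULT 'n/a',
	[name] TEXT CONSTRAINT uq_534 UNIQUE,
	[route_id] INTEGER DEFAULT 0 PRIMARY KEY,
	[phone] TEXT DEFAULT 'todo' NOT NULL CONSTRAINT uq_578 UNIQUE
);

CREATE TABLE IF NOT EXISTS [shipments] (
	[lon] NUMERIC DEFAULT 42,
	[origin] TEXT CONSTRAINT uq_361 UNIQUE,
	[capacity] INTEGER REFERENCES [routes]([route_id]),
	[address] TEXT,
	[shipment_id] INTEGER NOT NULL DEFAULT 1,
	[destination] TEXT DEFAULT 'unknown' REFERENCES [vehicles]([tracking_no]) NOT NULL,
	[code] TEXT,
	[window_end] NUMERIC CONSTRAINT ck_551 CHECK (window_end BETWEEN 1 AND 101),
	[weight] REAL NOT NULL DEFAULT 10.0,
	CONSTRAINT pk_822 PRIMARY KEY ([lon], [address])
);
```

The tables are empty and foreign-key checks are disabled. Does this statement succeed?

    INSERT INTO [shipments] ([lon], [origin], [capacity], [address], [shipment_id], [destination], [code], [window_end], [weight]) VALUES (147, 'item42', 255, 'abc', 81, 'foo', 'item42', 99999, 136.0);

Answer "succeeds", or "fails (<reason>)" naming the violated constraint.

The value 99999 for window_end violates CHECK (window_end BETWEEN 1 AND 101).

fails (CHECK on window_end)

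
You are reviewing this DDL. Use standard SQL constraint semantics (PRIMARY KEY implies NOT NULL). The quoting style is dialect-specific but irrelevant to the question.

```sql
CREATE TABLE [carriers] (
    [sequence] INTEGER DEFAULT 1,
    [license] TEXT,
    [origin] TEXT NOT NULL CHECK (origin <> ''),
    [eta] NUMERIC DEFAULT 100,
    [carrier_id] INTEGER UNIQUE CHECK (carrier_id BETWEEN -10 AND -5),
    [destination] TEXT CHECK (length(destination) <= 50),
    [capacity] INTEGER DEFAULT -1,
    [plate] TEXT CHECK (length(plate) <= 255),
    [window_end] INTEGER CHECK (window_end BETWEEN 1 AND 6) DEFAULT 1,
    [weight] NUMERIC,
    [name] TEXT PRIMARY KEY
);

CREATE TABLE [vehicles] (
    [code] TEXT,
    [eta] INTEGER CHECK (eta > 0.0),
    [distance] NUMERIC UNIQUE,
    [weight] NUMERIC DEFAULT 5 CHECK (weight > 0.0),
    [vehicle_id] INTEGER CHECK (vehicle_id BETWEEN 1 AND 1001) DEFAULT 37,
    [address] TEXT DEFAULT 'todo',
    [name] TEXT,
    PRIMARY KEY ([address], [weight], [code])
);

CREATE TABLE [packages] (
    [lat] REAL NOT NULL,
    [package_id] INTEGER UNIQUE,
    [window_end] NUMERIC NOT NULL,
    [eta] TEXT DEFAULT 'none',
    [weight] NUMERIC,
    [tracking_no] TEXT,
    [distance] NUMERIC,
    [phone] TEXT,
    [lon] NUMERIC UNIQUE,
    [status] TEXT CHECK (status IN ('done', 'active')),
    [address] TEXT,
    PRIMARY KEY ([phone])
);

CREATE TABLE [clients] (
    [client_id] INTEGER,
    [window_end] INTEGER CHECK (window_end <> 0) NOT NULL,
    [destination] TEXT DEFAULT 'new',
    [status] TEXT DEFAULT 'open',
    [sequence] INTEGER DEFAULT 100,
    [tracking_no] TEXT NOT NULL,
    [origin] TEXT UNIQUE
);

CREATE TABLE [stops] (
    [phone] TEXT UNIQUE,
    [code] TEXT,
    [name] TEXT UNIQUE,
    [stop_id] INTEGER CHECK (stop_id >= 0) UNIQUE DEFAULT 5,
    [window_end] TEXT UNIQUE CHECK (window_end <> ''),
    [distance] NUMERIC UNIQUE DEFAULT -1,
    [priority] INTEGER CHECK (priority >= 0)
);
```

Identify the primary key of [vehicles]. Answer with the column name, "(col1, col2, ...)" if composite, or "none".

(address, weight, code)

A table-level PRIMARY KEY clause names 3 columns: address, weight, code.
This is a composite key — the combination is unique, not each column individually.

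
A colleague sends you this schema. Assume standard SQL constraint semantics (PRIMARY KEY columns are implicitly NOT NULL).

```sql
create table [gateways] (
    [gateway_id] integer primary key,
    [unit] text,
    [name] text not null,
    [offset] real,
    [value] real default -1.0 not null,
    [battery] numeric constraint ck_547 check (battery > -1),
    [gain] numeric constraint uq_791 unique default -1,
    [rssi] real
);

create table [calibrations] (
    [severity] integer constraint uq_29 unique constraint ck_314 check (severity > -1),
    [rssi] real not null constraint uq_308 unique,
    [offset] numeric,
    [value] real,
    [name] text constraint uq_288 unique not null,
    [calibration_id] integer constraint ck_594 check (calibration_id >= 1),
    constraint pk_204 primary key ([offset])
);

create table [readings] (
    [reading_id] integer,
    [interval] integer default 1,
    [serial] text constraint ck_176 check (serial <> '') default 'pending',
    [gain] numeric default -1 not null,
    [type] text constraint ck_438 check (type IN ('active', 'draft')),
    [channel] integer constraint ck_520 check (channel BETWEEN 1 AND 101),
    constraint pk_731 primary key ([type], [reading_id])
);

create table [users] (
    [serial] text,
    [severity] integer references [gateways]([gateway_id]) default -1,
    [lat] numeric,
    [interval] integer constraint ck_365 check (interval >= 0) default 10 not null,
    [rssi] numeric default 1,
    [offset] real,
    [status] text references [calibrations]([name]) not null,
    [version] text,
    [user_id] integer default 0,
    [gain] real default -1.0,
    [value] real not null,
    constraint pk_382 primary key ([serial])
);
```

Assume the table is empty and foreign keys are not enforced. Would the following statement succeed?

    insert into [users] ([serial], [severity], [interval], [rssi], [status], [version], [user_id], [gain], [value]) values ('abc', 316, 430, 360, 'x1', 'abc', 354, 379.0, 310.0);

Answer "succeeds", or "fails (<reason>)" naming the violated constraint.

succeeds

NOT NULL columns: interval is supplied; serial is supplied; status is supplied; value is supplied.
CHECK constraints: 430 satisfies (interval >= 0).
No constraint is violated.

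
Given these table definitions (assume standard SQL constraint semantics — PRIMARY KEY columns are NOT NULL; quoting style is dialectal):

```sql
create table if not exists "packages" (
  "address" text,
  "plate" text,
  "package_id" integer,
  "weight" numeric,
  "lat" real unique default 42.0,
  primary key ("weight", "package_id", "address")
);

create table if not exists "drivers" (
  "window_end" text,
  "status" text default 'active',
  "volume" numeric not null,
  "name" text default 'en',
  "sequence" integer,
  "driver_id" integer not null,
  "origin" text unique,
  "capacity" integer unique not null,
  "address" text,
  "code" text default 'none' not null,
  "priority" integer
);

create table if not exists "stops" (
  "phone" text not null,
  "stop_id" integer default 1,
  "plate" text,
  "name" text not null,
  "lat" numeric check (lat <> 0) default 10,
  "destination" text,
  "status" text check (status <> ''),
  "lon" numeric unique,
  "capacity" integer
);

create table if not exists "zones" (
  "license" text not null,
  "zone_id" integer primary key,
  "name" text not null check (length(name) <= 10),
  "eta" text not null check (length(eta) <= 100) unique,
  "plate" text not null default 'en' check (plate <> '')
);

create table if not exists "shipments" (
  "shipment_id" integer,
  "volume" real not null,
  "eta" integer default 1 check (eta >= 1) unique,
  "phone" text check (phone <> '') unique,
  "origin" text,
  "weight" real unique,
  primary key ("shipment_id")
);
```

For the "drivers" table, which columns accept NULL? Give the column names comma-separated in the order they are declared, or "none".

window_end, status, name, sequence, origin, address, priority

- window_end: no NOT NULL constraint applies → nullable.
- status: DEFAULT only fills an omitted column; an explicit NULL is still allowed → nullable.
- volume: declared NOT NULL → not nullable.
- name: DEFAULT only fills an omitted column; an explicit NULL is still allowed → nullable.
- sequence: no NOT NULL constraint applies → nullable.
- driver_id: declared NOT NULL → not nullable.
- origin: UNIQUE does not imply NOT NULL → nullable.
- capacity: declared NOT NULL → not nullable.
- address: no NOT NULL constraint applies → nullable.
- code: declared NOT NULL → not nullable.
- priority: no NOT NULL constraint applies → nullable.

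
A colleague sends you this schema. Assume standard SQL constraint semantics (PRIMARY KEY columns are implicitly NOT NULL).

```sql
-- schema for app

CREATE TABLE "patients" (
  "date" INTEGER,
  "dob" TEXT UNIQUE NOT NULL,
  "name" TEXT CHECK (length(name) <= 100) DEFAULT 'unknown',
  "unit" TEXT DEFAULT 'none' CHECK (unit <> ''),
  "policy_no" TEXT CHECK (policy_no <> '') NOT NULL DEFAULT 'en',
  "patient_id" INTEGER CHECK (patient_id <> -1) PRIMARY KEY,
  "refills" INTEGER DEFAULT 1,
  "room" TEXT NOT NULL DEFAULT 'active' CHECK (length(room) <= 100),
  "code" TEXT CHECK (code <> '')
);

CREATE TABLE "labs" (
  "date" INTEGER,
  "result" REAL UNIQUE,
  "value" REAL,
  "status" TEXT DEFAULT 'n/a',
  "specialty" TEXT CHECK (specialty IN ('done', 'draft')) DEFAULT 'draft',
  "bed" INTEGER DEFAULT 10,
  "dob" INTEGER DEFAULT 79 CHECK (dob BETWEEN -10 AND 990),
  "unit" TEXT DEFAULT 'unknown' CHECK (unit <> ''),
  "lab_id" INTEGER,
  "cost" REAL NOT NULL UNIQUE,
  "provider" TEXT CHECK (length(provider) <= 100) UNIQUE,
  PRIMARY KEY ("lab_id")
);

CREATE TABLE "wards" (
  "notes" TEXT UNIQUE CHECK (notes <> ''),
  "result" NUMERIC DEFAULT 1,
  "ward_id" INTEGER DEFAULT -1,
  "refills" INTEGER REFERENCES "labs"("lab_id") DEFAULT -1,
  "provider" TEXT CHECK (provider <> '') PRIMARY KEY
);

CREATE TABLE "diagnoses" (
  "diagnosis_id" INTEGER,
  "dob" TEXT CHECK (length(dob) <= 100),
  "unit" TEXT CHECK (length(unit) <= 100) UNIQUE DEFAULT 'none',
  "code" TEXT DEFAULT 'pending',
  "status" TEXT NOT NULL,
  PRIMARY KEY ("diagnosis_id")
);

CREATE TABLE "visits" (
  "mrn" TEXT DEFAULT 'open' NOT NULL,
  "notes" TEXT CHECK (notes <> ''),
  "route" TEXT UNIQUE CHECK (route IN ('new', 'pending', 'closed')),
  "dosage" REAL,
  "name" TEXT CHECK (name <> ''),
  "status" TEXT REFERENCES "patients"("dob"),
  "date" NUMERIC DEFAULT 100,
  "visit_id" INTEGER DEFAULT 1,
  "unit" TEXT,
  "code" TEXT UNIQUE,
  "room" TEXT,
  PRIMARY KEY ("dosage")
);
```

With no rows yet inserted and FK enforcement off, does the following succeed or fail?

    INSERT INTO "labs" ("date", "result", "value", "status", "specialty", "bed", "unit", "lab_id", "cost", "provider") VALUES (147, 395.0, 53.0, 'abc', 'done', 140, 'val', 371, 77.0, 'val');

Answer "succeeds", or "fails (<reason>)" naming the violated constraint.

succeeds

NOT NULL columns: cost is supplied; lab_id is supplied.
CHECK constraints: 'done' satisfies (specialty IN ('done', 'draft')); 'val' satisfies (unit <> ''); 'val' satisfies (length(provider) <= 100).
No constraint is violated.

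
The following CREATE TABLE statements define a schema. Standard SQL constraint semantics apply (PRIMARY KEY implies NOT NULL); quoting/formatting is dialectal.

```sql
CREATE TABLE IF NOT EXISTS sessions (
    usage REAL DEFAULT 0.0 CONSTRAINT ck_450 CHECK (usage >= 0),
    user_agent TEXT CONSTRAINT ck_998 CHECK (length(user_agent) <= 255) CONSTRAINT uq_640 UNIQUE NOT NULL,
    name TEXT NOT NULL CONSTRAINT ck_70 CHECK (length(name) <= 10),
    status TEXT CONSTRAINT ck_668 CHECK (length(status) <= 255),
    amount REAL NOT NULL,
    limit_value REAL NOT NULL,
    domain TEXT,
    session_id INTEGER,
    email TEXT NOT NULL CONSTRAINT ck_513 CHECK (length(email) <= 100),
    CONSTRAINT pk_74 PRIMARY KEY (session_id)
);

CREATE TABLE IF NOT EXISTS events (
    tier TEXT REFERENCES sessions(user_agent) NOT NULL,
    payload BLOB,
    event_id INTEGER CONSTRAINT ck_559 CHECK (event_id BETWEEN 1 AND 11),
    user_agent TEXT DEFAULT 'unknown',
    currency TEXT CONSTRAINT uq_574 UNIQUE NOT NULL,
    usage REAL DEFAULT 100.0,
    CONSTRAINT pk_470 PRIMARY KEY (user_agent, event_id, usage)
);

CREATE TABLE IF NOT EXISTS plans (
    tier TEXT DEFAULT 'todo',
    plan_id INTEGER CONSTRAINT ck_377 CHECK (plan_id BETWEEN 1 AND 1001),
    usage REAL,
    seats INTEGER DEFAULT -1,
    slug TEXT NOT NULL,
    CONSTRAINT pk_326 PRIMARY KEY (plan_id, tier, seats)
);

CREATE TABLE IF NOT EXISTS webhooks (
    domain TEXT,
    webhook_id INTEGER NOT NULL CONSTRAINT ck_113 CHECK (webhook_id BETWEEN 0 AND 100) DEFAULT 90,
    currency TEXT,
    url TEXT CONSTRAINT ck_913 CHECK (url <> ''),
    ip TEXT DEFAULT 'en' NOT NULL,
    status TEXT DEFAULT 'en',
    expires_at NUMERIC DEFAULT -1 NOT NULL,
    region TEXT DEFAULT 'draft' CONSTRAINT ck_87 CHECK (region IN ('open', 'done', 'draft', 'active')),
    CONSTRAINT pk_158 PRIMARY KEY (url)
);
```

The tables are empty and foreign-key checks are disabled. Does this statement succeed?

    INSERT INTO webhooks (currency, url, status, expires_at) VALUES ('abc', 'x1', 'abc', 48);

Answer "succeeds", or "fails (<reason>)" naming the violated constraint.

succeeds

NOT NULL columns: expires_at is supplied; ip defaults to 'en'; url is supplied; webhook_id defaults to 90.
CHECK constraints: 'x1' satisfies (url <> '').
No constraint is violated.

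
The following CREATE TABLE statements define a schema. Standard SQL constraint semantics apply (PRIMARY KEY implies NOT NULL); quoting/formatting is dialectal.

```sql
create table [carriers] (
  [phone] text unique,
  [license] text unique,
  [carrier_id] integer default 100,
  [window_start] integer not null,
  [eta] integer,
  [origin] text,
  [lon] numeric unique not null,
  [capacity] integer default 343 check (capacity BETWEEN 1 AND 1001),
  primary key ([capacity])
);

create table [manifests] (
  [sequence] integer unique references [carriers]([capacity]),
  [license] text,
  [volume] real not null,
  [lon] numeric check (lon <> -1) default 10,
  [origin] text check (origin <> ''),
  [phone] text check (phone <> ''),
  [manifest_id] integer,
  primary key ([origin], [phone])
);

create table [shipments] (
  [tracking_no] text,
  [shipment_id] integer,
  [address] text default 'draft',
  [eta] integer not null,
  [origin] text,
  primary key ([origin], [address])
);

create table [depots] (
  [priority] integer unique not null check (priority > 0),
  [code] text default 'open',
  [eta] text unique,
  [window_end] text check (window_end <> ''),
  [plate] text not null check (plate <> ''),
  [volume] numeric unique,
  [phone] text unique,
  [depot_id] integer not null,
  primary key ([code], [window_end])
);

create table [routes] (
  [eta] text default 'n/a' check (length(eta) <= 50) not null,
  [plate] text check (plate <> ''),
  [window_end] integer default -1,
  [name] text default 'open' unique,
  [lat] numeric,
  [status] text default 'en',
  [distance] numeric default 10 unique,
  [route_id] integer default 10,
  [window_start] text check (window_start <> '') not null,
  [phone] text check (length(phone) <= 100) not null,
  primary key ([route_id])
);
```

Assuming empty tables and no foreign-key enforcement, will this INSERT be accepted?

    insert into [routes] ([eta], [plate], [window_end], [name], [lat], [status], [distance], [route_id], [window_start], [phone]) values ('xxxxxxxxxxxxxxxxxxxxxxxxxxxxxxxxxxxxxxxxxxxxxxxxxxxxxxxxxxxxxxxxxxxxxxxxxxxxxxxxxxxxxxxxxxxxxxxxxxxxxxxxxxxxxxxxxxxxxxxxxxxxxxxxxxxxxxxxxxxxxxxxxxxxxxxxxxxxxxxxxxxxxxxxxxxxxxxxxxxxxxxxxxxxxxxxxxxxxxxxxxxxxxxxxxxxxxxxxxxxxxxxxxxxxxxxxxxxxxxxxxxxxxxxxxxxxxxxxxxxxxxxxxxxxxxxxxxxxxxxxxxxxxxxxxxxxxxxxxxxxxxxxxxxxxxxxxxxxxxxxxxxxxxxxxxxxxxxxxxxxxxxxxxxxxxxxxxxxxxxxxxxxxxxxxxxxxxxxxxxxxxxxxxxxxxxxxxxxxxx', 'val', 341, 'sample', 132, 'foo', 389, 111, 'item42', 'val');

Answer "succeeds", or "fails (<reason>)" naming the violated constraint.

fails (CHECK on eta)

The value 'xxxxxxxxxxxxxxxxxxxxxxxxxxxxxxxxxxxxxxxxxxxxxxxxxxxxxxxxxxxxxxxxxxxxxxxxxxxxxxxxxxxxxxxxxxxxxxxxxxxxxxxxxxxxxxxxxxxxxxxxxxxxxxxxxxxxxxxxxxxxxxxxxxxxxxxxxxxxxxxxxxxxxxxxxxxxxxxxxxxxxxxxxxxxxxxxxxxxxxxxxxxxxxxxxxxxxxxxxxxxxxxxxxxxxxxxxxxxxxxxxxxxxxxxxxxxxxxxxxxxxxxxxxxxxxxxxxxxxxxxxxxxxxxxxxxxxxxxxxxxxxxxxxxxxxxxxxxxxxxxxxxxxxxxxxxxxxxxxxxxxxxxxxxxxxxxxxxxxxxxxxxxxxxxxxxxxxxxxxxxxxxxxxxxxxxxxxxxxxxx' for eta violates CHECK (length(eta) <= 50).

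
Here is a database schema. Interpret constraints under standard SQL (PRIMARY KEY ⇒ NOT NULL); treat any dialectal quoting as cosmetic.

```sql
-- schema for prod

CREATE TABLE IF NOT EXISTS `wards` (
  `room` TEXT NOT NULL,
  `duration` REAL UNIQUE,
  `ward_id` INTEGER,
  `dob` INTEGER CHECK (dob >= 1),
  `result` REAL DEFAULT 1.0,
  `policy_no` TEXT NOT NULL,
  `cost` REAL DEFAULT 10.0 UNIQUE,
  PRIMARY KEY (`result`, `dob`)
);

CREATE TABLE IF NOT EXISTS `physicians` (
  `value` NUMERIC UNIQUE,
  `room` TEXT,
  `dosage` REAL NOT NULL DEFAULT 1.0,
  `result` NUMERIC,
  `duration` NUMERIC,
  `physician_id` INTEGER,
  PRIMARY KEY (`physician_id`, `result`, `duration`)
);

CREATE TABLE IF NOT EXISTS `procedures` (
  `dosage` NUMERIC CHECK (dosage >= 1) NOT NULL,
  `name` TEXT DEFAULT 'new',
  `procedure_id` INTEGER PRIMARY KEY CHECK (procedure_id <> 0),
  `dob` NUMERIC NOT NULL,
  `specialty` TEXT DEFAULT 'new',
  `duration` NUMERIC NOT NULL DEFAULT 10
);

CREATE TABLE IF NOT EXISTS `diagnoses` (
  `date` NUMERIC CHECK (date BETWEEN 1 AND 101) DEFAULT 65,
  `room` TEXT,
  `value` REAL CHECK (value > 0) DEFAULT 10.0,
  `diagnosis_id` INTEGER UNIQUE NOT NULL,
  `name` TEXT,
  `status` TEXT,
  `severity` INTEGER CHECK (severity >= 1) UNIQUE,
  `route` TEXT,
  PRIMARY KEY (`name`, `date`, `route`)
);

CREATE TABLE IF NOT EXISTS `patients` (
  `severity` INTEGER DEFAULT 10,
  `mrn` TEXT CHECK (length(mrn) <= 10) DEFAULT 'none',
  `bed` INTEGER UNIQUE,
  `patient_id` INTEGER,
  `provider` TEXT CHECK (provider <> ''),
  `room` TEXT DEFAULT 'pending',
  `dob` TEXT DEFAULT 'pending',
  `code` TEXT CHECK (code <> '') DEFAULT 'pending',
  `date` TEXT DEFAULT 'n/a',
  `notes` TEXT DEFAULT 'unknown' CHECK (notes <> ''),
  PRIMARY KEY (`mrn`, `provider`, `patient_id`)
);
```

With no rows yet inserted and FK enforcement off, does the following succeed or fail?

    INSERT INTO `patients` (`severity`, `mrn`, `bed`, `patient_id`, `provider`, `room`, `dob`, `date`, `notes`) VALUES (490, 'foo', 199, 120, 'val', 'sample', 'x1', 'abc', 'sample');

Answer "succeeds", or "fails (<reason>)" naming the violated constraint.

NOT NULL columns: mrn is supplied; patient_id is supplied; provider is supplied.
CHECK constraints: 'foo' satisfies (length(mrn) <= 10); 'val' satisfies (provider <> ''); 'sample' satisfies (notes <> '').
No constraint is violated.

succeeds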